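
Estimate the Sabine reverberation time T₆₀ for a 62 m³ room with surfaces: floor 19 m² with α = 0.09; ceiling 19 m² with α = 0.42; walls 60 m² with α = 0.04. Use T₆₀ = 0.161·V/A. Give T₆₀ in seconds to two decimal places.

A = Σ Sᵢαᵢ = 19·0.09 + 19·0.42 + 60·0.04 = 12.09 m².
T₆₀ = 0.161 × 62 / 12.09 = 0.826 s.

0.83 s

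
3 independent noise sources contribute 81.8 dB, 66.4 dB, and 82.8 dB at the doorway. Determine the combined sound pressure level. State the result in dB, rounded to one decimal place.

Incoherent sources combine by intensity addition: L_total = 10·log₁₀(Σ 10^(L_i/10)).
Σ 10^(L/10) = 10^(81.8/10) + 10^(66.4/10) + 10^(82.8/10) = 3.463e+08.
L_total = 10·log₁₀(3.463e+08) = 85.39 dB.

85.4 dB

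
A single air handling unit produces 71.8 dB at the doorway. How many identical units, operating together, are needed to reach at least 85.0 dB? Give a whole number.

The shortfall is 85.0 − 71.8 = 13.2 dB, and N units add 10·log₁₀ N, so need 10·log₁₀ N ≥ 13.2.
N ≥ 10^(13.2/10) = 20.893, so N = 21.

21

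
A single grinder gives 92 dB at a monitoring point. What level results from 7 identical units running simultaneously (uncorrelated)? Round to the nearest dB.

100 dB

L_total = L₁ + 10·log₁₀ N for N identical incoherent sources.
L_total = 92 + 10·log₁₀(7) = 92 + 8.451 = 100.45 dB.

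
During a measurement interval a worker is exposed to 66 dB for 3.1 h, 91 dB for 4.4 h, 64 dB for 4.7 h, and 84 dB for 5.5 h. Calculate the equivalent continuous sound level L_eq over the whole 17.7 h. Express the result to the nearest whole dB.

86 dB

Weight each interval's intensity by its duration and average over T = 17.7 h:
Σ tᵢ·10^(Lᵢ/10) = 3.1·10^(66/10) + 4.4·10^(91/10) + 4.7·10^(64/10) + 5.5·10^(84/10) = 6.945e+09.
L_eq = 10·log₁₀(6.945e+09/17.7) = 85.94 dB.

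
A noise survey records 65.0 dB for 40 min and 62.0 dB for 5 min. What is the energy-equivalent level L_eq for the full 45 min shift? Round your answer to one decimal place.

L_eq = 10·log₁₀[(1/T)·Σ tᵢ·10^(Lᵢ/10)] with T = 45 min.
Σ tᵢ·10^(Lᵢ/10) = 40·10^(65.0/10) + 5·10^(62.0/10) = 1.344e+08.
L_eq = 10·log₁₀(1.344e+08/45) = 64.75 dB.

64.8 dB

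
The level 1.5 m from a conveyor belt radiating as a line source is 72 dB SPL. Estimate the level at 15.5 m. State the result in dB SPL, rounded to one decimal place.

Line-source attenuation: ΔL = 10·log₁₀(r₂/r₁) = 10·log₁₀(15.5/1.5) = 10.142 dB.
L₂ = 72 − 10·log₁₀(15.5/1.5) = 72 − 10.142 = 61.86 dB SPL.

61.9 dB SPL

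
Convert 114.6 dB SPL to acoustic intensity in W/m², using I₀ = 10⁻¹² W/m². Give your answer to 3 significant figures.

0.288 W/m²

L = 10·log₁₀(I/I₀) ⇒ I = I₀·10^(L/10) = 10⁻¹² × 10^11.46.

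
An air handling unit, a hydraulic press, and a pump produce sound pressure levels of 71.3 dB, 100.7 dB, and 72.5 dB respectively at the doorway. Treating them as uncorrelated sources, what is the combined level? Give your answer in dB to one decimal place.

Incoherent sources combine by intensity addition: L_total = 10·log₁₀(Σ 10^(L_i/10)).
Σ 10^(L/10) = 10^(71.3/10) + 10^(100.7/10) + 10^(72.5/10) = 1.178e+10.
L_total = 10·log₁₀(1.178e+10) = 100.71 dB.

100.7 dB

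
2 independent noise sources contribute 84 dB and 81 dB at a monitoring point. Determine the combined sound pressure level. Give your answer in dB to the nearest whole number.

Incoherent sources combine by intensity addition: L_total = 10·log₁₀(Σ 10^(L_i/10)).
Σ 10^(L/10) = 10^(84/10) + 10^(81/10) = 3.771e+08.
L_total = 10·log₁₀(3.771e+08) = 85.76 dB.

86 dB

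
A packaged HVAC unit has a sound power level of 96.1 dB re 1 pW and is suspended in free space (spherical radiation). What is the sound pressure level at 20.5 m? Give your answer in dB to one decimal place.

Free-field spherical radiation: L_p = L_w − 10·log₁₀(4π·r²), r = 20.5 m.
4π·r² = 5281 m², 10·log₁₀ of that is 37.227 dB.
L_p = 96.1 − 37.227 = 58.87 dB.

58.9 dB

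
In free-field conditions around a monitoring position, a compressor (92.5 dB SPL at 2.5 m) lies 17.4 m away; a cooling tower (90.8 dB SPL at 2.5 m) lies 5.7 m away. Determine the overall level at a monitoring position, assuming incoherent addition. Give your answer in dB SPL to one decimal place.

First find each source's level at the receiver (point-source: −20·log₁₀(r/r_ref)), then combine on an intensity basis.
compressor: 92.5 − 20·log₁₀(17.4/2.5) = 92.5 − 16.85 = 75.65 dB SPL.
cooling tower: 90.8 − 20·log₁₀(5.7/2.5) = 90.8 − 7.16 = 83.64 dB SPL.
Σ 10^(L/10) = 2.680e+08 → L_total = 10·log₁₀(2.680e+08) = 84.28 dB SPL.

84.3 dB SPL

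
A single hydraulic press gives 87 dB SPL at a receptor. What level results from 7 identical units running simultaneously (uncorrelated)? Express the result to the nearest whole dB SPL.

95 dB SPL

With 7 equal, uncorrelated contributions the intensity is 7× that of one unit, giving a rise of 10·log₁₀ 7.
L_total = 87 + 10·log₁₀(7) = 87 + 8.451 = 95.45 dB SPL.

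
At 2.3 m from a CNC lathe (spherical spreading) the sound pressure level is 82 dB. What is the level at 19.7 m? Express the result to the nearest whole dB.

Spherical spreading from a point source gives a 20·log₁₀(r₂/r₁) drop.
L₂ = 82 − 20·log₁₀(19.7/2.3) = 82 − 18.655 = 63.35 dB.

63 dB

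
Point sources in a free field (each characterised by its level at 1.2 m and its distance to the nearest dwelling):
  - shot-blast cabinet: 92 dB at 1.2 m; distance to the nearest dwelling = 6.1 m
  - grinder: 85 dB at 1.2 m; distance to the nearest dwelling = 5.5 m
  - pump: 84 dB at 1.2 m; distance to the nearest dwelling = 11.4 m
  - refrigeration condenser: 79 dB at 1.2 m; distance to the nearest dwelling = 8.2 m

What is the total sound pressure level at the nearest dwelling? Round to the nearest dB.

First find each source's level at the receiver (point-source: −20·log₁₀(r/r_ref)), then combine on an intensity basis.
shot-blast cabinet: 92 − 20·log₁₀(6.1/1.2) = 92 − 14.12 = 77.88 dB.
grinder: 85 − 20·log₁₀(5.5/1.2) = 85 − 13.22 = 71.78 dB.
pump: 84 − 20·log₁₀(11.4/1.2) = 84 − 19.55 = 64.45 dB.
refrigeration condenser: 79 − 20·log₁₀(8.2/1.2) = 79 − 16.69 = 62.31 dB.
Σ 10^(L/10) = 8.087e+07 → L_total = 10·log₁₀(8.087e+07) = 79.08 dB.

79 dB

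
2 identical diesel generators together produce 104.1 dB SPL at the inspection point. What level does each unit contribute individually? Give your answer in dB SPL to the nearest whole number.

101 dB SPL

Dividing the total intensity by 2 lowers the level by 10·log₁₀ 2 = 3.010 dB: L₁ = 104.1 − 3.010.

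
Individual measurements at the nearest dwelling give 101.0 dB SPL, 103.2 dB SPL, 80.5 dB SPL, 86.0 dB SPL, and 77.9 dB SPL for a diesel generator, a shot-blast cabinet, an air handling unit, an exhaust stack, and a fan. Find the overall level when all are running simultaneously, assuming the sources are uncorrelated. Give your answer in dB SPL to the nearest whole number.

105 dB SPL

Incoherent sources combine by intensity addition: L_total = 10·log₁₀(Σ 10^(L_i/10)).
Σ 10^(L/10) = 10^(101.0/10) + 10^(103.2/10) + 10^(80.5/10) + 10^(86.0/10) + 10^(77.9/10) = 3.405e+10.
L_total = 10·log₁₀(3.405e+10) = 105.32 dB SPL.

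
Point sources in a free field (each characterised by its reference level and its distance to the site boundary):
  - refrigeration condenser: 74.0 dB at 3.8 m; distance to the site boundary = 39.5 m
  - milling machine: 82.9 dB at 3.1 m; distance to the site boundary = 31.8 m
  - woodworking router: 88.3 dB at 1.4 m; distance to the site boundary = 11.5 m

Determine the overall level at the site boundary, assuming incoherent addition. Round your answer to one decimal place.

Propagate each source to the receiver with L = L_ref − 20·log₁₀(r/r_ref), then add intensities.
refrigeration condenser: 74.0 − 20·log₁₀(39.5/3.8) = 74.0 − 20.34 = 53.66 dB.
milling machine: 82.9 − 20·log₁₀(31.8/3.1) = 82.9 − 20.22 = 62.68 dB.
woodworking router: 88.3 − 20·log₁₀(11.5/1.4) = 88.3 − 18.29 = 70.01 dB.
Σ 10^(L/10) = 1.211e+07 → L_total = 10·log₁₀(1.211e+07) = 70.83 dB.

70.8 dB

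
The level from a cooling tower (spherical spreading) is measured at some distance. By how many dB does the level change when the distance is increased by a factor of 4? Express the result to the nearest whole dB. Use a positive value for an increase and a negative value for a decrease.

With spherical spreading the level changes by −20·log₁₀(r₂/r₁).
ΔL = −20·log₁₀(4) = -12.04 dB.

-12 dB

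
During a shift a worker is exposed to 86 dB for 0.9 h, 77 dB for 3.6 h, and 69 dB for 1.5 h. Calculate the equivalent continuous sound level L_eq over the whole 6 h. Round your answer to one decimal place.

79.6 dB

L_eq = 10·log₁₀[(1/T)·Σ tᵢ·10^(Lᵢ/10)] with T = 6 h.
Σ tᵢ·10^(Lᵢ/10) = 0.9·10^(86/10) + 3.6·10^(77/10) + 1.5·10^(69/10) = 5.506e+08.
L_eq = 10·log₁₀(5.506e+08/6) = 79.63 dB.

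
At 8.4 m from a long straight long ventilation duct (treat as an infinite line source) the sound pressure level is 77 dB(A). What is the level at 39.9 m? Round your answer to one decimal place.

Cylindrical spreading from a line source gives a 10·log₁₀(r₂/r₁) drop.
L₂ = 77 − 10·log₁₀(39.9/8.4) = 77 − 6.767 = 70.23 dB(A).

70.2 dB(A)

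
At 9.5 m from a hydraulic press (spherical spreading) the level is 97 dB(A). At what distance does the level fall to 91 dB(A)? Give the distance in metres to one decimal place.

19.0 m

Point-source spreading drops the level by 20·log₁₀(r₂/r₁); inverting, r₂/r₁ = 10^(ΔL/20).
r₂ = 9.5·10^((97−91)/20) = 9.5·10^(6.0/20) = 18.95 m.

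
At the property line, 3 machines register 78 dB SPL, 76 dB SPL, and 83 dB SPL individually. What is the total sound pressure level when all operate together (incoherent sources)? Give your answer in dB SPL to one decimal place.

For uncorrelated sources the intensities add, so convert each level to linear form, sum, and take 10·log₁₀ of the total.
Σ 10^(L/10) = 10^(78/10) + 10^(76/10) + 10^(83/10) = 3.024e+08.
L_total = 10·log₁₀(3.024e+08) = 84.81 dB SPL.

84.8 dB SPL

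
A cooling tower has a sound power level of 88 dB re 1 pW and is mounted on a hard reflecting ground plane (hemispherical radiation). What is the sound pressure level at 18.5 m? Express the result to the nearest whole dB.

L_p = L_w − 10·log₁₀(2π·r²) with r = 18.5 m.
2π·r² = 2150 m², 10·log₁₀ of that is 33.325 dB.
L_p = 88 − 33.325 = 54.67 dB.

55 dB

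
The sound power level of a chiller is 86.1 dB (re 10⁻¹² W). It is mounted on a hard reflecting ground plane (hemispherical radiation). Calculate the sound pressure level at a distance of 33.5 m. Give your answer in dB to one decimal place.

Free-field hemispherical radiation: L_p = L_w − 10·log₁₀(2π·r²), r = 33.5 m.
2π·r² = 7051 m², 10·log₁₀ of that is 38.483 dB.
L_p = 86.1 − 38.483 = 47.62 dB.

47.6 dB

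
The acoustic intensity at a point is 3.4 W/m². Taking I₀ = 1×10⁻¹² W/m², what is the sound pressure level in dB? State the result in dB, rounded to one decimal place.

L = 10·log₁₀(I/I₀) = 10·log₁₀(3.4/10⁻¹²) = 10·log₁₀(3.4×10^12).
L = 10·(0.5315 + 12) = 125.31 dB.

125.3 dB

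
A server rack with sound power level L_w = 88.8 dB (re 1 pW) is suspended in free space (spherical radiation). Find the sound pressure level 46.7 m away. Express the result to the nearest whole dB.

L_p = L_w − 10·log₁₀(4π·r²) with r = 46.7 m.
4π·r² = 2.741e+04 m², 10·log₁₀ of that is 44.378 dB.
L_p = 88.8 − 44.378 = 44.42 dB.

44 dB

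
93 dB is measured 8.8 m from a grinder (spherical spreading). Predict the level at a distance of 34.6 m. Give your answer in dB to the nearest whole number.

For a point source, L₂ = L₁ − 20·log₁₀(r₂/r₁).
L₂ = 93 − 20·log₁₀(34.6/8.8) = 93 − 11.892 = 81.11 dB.

81 dB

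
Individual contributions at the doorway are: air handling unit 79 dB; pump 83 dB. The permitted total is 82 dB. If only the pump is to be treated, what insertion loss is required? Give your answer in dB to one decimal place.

4.0 dB

Fixed contribution from the other source: Σ 10^(L/10) = 10^(79/10) = 7.943e+07 (79.00 dB).
The limit corresponds to 10^(82/10) = 1.585e+08; subtracting the fixed part leaves 7.906e+07 for the pump, i.e. 78.98 dB.
Required insertion loss = 83 − 78.98 = 4.02 dB.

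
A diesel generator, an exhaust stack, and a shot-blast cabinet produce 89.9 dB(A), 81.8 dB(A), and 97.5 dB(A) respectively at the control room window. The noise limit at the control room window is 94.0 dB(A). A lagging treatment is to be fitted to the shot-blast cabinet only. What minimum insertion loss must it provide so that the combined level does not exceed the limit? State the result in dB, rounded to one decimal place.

6.1 dB

Everything except the shot-blast cabinet sums to 10^(89.9/10) + 10^(81.8/10) = 1.129e+09 in linear terms, 90.53 dB(A).
To meet 94.0 dB(A) overall, the treated shot-blast cabinet may contribute at most 10^(94.0/10) − 1.129e+09 = 1.383e+09, i.e. 91.41 dB(A).
So the shot-blast cabinet must be reduced from 97.5 to 91.41 dB(A): IL = 6.09 dB.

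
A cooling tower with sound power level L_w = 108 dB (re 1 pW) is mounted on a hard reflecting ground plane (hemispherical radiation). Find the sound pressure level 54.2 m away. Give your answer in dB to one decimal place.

65.3 dB

The power spreads over a hemisphere of area 2π·r², so L_p = L_w − 10·log₁₀(2π·r²).
2π·r² = 1.846e+04 m², 10·log₁₀ of that is 42.662 dB.
L_p = 108 − 42.662 = 65.34 dB.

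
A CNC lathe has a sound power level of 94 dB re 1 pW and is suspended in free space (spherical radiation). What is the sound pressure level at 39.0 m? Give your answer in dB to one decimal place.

The power spreads over a sphere of area 4π·r², so L_p = L_w − 10·log₁₀(4π·r²).
4π·r² = 1.911e+04 m², 10·log₁₀ of that is 42.813 dB.
L_p = 94 − 42.813 = 51.19 dB.

51.2 dB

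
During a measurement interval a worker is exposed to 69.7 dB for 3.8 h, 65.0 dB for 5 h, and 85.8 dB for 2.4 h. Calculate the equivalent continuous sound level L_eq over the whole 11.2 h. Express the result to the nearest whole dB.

79 dB

L_eq = 10·log₁₀[(1/T)·Σ tᵢ·10^(Lᵢ/10)] with T = 11.2 h.
Σ tᵢ·10^(Lᵢ/10) = 3.8·10^(69.7/10) + 5·10^(65.0/10) + 2.4·10^(85.8/10) = 9.637e+08.
L_eq = 10·log₁₀(9.637e+08/11.2) = 79.35 dB.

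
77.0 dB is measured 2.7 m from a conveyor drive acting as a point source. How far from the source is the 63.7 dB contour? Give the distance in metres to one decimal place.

12.5 m

The 13.3 dB drop corresponds to a distance ratio of 10^(13.3/20) for a point source.
r₂ = 2.7·10^((77.0−63.7)/20) = 2.7·10^(13.3/20) = 12.48 m.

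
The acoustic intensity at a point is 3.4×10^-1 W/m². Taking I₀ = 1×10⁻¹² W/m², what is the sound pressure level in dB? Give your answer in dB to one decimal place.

115.3 dB

I/I₀ = 3.4×10^-1/10⁻¹² = 3.4×10^11, and L = 10·log₁₀(I/I₀).
L = 10·(0.5315 + 11) = 115.31 dB.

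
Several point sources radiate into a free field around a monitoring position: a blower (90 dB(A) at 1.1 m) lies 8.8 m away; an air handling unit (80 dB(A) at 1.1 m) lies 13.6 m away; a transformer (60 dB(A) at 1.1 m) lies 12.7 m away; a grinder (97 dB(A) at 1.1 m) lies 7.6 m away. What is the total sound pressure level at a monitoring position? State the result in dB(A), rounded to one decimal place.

Propagate each source to the receiver with L = L_ref − 20·log₁₀(r/r_ref), then add intensities.
blower: 90 − 20·log₁₀(8.8/1.1) = 90 − 18.06 = 71.94 dB(A).
air handling unit: 80 − 20·log₁₀(13.6/1.1) = 80 − 21.84 = 58.16 dB(A).
transformer: 60 − 20·log₁₀(12.7/1.1) = 60 − 21.25 = 38.75 dB(A).
grinder: 97 − 20·log₁₀(7.6/1.1) = 97 − 16.79 = 80.21 dB(A).
Σ 10^(L/10) = 1.213e+08 → L_total = 10·log₁₀(1.213e+08) = 80.84 dB(A).

80.8 dB(A)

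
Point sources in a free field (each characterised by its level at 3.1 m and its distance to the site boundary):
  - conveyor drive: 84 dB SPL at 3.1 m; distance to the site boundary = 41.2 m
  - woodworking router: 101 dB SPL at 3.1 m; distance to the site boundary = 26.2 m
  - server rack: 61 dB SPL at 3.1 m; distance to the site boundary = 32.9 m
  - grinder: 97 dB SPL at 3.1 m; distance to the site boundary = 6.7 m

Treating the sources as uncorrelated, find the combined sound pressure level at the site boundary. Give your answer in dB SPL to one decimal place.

First find each source's level at the receiver (point-source: −20·log₁₀(r/r_ref)), then combine on an intensity basis.
conveyor drive: 84 − 20·log₁₀(41.2/3.1) = 84 − 22.47 = 61.53 dB SPL.
woodworking router: 101 − 20·log₁₀(26.2/3.1) = 101 − 18.54 = 82.46 dB SPL.
server rack: 61 − 20·log₁₀(32.9/3.1) = 61 − 20.52 = 40.48 dB SPL.
grinder: 97 − 20·log₁₀(6.7/3.1) = 97 − 6.69 = 90.31 dB SPL.
Σ 10^(L/10) = 1.251e+09 → L_total = 10·log₁₀(1.251e+09) = 90.97 dB SPL.

91.0 dB SPL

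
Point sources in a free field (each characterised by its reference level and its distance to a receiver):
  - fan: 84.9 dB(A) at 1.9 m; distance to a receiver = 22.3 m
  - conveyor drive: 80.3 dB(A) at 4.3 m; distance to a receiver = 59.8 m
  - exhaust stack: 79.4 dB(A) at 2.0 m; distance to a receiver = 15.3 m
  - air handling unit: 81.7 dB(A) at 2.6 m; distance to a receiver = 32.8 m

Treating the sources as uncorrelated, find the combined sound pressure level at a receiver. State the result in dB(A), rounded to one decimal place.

Propagate each source to the receiver with L = L_ref − 20·log₁₀(r/r_ref), then add intensities.
fan: 84.9 − 20·log₁₀(22.3/1.9) = 84.9 − 21.39 = 63.51 dB(A).
conveyor drive: 80.3 − 20·log₁₀(59.8/4.3) = 80.3 − 22.86 = 57.44 dB(A).
exhaust stack: 79.4 − 20·log₁₀(15.3/2.0) = 79.4 − 17.67 = 61.73 dB(A).
air handling unit: 81.7 − 20·log₁₀(32.8/2.6) = 81.7 − 22.02 = 59.68 dB(A).
Σ 10^(L/10) = 5.215e+06 → L_total = 10·log₁₀(5.215e+06) = 67.17 dB(A).

67.2 dB(A)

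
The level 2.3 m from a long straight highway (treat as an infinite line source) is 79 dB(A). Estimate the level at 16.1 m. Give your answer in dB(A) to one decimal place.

For a line source, L₂ = L₁ − 10·log₁₀(r₂/r₁).
L₂ = 79 − 10·log₁₀(16.1/2.3) = 79 − 8.451 = 70.55 dB(A).

70.5 dB(A)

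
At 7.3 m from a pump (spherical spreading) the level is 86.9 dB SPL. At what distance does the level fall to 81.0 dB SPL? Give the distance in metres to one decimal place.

For a point source L₁ − L₂ = 20·log₁₀(r₂/r₁), so r₂ = r₁·10^((L₁−L₂)/20).
r₂ = 7.3·10^((86.9−81.0)/20) = 7.3·10^(5.9/20) = 14.40 m.

14.4 m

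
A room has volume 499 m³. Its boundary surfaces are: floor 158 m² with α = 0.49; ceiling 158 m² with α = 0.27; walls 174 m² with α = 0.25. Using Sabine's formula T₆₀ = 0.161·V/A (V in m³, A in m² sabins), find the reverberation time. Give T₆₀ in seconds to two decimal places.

0.49 s

Summing Sᵢαᵢ: 158·0.49 + 158·0.27 + 174·0.25 = 163.58 m².
T₆₀ = 0.161 × 499 / 163.58 = 0.491 s.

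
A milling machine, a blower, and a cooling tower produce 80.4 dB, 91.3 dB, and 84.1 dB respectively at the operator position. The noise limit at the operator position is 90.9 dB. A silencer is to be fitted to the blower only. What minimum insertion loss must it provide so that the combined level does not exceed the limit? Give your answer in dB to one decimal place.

1.9 dB

Everything except the blower sums to 10^(80.4/10) + 10^(84.1/10) = 3.667e+08 in linear terms, 85.64 dB.
The limit corresponds to 10^(90.9/10) = 1.230e+09; subtracting the fixed part leaves 8.636e+08 for the blower, i.e. 89.36 dB.
Required insertion loss = 91.3 − 89.36 = 1.94 dB.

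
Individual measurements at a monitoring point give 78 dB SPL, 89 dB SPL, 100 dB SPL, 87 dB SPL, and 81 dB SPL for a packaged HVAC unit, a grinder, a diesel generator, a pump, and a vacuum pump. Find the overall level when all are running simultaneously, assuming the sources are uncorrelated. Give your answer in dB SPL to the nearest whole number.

101 dB SPL

For uncorrelated sources the intensities add, so convert each level to linear form, sum, and take 10·log₁₀ of the total.
Σ 10^(L/10) = 10^(78/10) + 10^(89/10) + 10^(100/10) + 10^(87/10) + 10^(81/10) = 1.148e+10.
L_total = 10·log₁₀(1.148e+10) = 100.60 dB SPL.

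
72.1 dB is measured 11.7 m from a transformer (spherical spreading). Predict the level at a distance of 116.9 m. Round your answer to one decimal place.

Spherical spreading from a point source gives a 20·log₁₀(r₂/r₁) drop.
L₂ = 72.1 − 20·log₁₀(116.9/11.7) = 72.1 − 19.993 = 52.11 dB.

52.1 dB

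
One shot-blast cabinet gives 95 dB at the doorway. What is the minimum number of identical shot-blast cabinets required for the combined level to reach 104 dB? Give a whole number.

Need L₁ + 10·log₁₀ N ≥ 104, i.e. log₁₀ N ≥ 0.90.
N ≥ 10^(9.0/10) = 7.943, so N = 8.

8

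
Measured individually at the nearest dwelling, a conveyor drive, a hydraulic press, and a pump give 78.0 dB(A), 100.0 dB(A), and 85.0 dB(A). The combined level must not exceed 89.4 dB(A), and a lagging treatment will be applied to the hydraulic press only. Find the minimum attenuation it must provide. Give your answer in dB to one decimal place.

Everything except the hydraulic press sums to 10^(78.0/10) + 10^(85.0/10) = 3.793e+08 in linear terms, 85.79 dB(A).
The limit corresponds to 10^(89.4/10) = 8.710e+08; subtracting the fixed part leaves 4.916e+08 for the hydraulic press, i.e. 86.92 dB(A).
So the hydraulic press must be reduced from 100.0 to 86.92 dB(A): IL = 13.08 dB.

13.1 dB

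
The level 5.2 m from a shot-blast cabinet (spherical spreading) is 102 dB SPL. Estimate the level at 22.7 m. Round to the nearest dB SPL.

Spherical spreading from a point source gives a 20·log₁₀(r₂/r₁) drop.
L₂ = 102 − 20·log₁₀(22.7/5.2) = 102 − 12.800 = 89.20 dB SPL.

89 dB SPL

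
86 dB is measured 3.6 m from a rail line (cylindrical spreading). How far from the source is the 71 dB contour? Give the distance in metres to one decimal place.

113.8 m

Line-source spreading drops the level by 10·log₁₀(r₂/r₁); inverting, r₂/r₁ = 10^(ΔL/10).
r₂ = 3.6·10^((86−71)/10) = 3.6·10^(15.0/10) = 113.84 m.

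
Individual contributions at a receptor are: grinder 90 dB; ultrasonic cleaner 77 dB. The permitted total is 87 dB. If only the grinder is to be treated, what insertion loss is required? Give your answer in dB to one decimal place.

3.5 dB

The untreated sources together contribute 10^(77/10) = 5.012e+07, i.e. 77.00 dB.
The limit corresponds to 10^(87/10) = 5.012e+08; subtracting the fixed part leaves 4.511e+08 for the grinder, i.e. 86.54 dB.
Required insertion loss = 90 − 86.54 = 3.46 dB.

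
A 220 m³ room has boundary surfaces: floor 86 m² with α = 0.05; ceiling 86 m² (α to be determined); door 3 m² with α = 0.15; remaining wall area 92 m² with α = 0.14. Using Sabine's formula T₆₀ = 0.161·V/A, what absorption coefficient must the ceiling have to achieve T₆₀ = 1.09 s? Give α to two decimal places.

A = 0.161·V/T₆₀ = 0.161·220/1.09 = 32.50 m² sabins.
Absorption from the other surfaces = 86·0.05 + 3·0.15 + 92·0.14 = 17.63 m², so the ceiling must supply 14.87 m² over 86 m².
α = 14.87/86 = 0.173.

0.17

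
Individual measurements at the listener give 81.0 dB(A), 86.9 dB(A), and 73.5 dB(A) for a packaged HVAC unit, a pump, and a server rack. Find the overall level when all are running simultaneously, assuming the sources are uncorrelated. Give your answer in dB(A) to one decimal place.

88.0 dB(A)

Incoherent sources combine by intensity addition: L_total = 10·log₁₀(Σ 10^(L_i/10)).
Σ 10^(L/10) = 10^(81.0/10) + 10^(86.9/10) + 10^(73.5/10) = 6.381e+08.
L_total = 10·log₁₀(6.381e+08) = 88.05 dB(A).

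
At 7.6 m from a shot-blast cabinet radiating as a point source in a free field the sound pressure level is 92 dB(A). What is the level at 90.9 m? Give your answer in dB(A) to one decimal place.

Point-source attenuation: ΔL = 20·log₁₀(r₂/r₁) = 20·log₁₀(90.9/7.6) = 21.555 dB.
L₂ = 92 − 20·log₁₀(90.9/7.6) = 92 − 21.555 = 70.44 dB(A).

70.4 dB(A)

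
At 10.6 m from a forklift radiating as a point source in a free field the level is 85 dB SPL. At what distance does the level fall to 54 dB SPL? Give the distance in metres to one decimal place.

376.1 m

For a point source L₁ − L₂ = 20·log₁₀(r₂/r₁), so r₂ = r₁·10^((L₁−L₂)/20).
r₂ = 10.6·10^((85−54)/20) = 10.6·10^(31.0/20) = 376.10 m.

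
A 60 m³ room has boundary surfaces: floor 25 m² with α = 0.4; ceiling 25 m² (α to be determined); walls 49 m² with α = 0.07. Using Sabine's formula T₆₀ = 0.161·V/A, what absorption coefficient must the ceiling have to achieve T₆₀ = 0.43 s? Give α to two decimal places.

0.36

From T₆₀ = 0.161·V/A, the target T₆₀ = 0.43 s needs A = 0.161·60/0.43 = 22.47 m².
Absorption from the other surfaces = 25·0.4 + 49·0.07 = 13.43 m², so the ceiling must supply 9.04 m² over 25 m².
α = 9.04/25 = 0.361.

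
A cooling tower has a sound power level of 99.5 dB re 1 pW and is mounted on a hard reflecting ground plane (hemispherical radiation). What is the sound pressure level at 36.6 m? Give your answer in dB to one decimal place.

Free-field hemispherical radiation: L_p = L_w − 10·log₁₀(2π·r²), r = 36.6 m.
2π·r² = 8417 m², 10·log₁₀ of that is 39.251 dB.
L_p = 99.5 − 39.251 = 60.25 dB.

60.2 dB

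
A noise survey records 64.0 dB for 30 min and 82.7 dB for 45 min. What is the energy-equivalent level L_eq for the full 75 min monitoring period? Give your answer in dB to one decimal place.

The energy average is taken in the linear domain: L_eq = 10·log₁₀[(Σ tᵢ·10^(Lᵢ/10))/T], T = 75 min.
Σ tᵢ·10^(Lᵢ/10) = 30·10^(64.0/10) + 45·10^(82.7/10) = 8.455e+09.
L_eq = 10·log₁₀(8.455e+09/75) = 80.52 dB.

80.5 dB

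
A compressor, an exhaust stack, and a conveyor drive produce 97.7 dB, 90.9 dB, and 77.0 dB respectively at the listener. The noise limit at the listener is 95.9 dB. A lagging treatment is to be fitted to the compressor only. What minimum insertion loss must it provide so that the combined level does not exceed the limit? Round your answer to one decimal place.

Everything except the compressor sums to 10^(90.9/10) + 10^(77.0/10) = 1.280e+09 in linear terms, 91.07 dB.
The limit corresponds to 10^(95.9/10) = 3.890e+09; subtracting the fixed part leaves 2.610e+09 for the compressor, i.e. 94.17 dB.
So the compressor must be reduced from 97.7 to 94.17 dB: IL = 3.53 dB.

3.5 dB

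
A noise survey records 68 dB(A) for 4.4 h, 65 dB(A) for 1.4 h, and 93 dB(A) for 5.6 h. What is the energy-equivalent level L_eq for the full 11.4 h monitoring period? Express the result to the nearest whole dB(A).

L_eq = 10·log₁₀[(1/T)·Σ tᵢ·10^(Lᵢ/10)] with T = 11.4 h.
Σ tᵢ·10^(Lᵢ/10) = 4.4·10^(68/10) + 1.4·10^(65/10) + 5.6·10^(93/10) = 1.121e+10.
L_eq = 10·log₁₀(1.121e+10/11.4) = 89.93 dB(A).

90 dB(A)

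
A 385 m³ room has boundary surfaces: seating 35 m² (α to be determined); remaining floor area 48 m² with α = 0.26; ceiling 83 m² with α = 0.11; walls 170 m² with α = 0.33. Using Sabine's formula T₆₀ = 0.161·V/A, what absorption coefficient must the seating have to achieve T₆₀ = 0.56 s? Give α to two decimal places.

0.94

A = 0.161·V/T₆₀ = 0.161·385/0.56 = 110.69 m² sabins.
Absorption from the other surfaces = 48·0.26 + 83·0.11 + 170·0.33 = 77.71 m², so the seating must supply 32.98 m² over 35 m².
α = 32.98/35 = 0.942.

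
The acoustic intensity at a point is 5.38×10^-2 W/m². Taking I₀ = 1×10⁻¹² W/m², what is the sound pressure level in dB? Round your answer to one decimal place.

107.3 dB

L = 10·log₁₀(I/I₀) = 10·log₁₀(5.38×10^-2/10⁻¹²) = 10·log₁₀(5.38×10^10).
L = 10·(0.7308 + 10) = 107.31 dB.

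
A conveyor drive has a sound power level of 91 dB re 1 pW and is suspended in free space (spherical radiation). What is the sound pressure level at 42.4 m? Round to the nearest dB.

L_p = L_w − 10·log₁₀(4π·r²) with r = 42.4 m.
4π·r² = 2.259e+04 m², 10·log₁₀ of that is 43.539 dB.
L_p = 91 − 43.539 = 47.46 dB.

47 dB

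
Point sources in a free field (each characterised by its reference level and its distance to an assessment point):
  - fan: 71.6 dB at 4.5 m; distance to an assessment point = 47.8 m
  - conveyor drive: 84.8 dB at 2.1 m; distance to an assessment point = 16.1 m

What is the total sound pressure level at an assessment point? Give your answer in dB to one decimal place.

67.2 dB

First find each source's level at the receiver (point-source: −20·log₁₀(r/r_ref)), then combine on an intensity basis.
fan: 71.6 − 20·log₁₀(47.8/4.5) = 71.6 − 20.52 = 51.08 dB.
conveyor drive: 84.8 − 20·log₁₀(16.1/2.1) = 84.8 − 17.69 = 67.11 dB.
Σ 10^(L/10) = 5.266e+06 → L_total = 10·log₁₀(5.266e+06) = 67.21 dB.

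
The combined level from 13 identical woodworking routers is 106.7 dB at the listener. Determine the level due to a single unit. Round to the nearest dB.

96 dB

Dividing the total intensity by 13 lowers the level by 10·log₁₀ 13 = 11.139 dB: L₁ = 106.7 − 11.139.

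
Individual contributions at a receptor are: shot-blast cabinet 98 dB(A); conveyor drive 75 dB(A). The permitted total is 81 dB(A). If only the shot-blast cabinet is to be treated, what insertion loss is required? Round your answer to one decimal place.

Fixed contribution from the other source: Σ 10^(L/10) = 10^(75/10) = 3.162e+07 (75.00 dB(A)).
The limit corresponds to 10^(81/10) = 1.259e+08; subtracting the fixed part leaves 9.427e+07 for the shot-blast cabinet, i.e. 79.74 dB(A).
Required insertion loss = 98 − 79.74 = 18.26 dB.

18.3 dB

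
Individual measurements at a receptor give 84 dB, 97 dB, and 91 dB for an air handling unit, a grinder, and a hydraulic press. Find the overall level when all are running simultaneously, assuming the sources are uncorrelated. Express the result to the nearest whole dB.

For uncorrelated sources the intensities add, so convert each level to linear form, sum, and take 10·log₁₀ of the total.
Σ 10^(L/10) = 10^(84/10) + 10^(97/10) + 10^(91/10) = 6.522e+09.
L_total = 10·log₁₀(6.522e+09) = 98.14 dB.

98 dB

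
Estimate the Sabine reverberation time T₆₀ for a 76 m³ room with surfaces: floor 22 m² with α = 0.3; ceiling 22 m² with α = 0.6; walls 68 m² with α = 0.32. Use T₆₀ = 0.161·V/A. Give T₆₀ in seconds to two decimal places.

0.29 s

A = Σ Sᵢαᵢ = 22·0.3 + 22·0.6 + 68·0.32 = 41.56 m².
T₆₀ = 0.161·V/A = 0.161·76/41.56 = 0.294 s.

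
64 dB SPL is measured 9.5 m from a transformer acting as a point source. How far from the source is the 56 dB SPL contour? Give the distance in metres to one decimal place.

Point-source spreading drops the level by 20·log₁₀(r₂/r₁); inverting, r₂/r₁ = 10^(ΔL/20).
r₂ = 9.5·10^((64−56)/20) = 9.5·10^(8.0/20) = 23.86 m.

23.9 m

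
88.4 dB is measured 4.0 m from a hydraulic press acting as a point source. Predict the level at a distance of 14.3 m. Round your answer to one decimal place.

For a point source, L₂ = L₁ − 20·log₁₀(r₂/r₁).
L₂ = 88.4 − 20·log₁₀(14.3/4.0) = 88.4 − 11.066 = 77.33 dB.

77.3 dB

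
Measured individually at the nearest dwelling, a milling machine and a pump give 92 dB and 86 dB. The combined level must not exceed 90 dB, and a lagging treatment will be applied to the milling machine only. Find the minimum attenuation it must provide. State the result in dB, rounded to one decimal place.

4.2 dB

Everything except the milling machine sums to 10^(86/10) = 3.981e+08 in linear terms, 86.00 dB.
To meet 90 dB overall, the treated milling machine may contribute at most 10^(90/10) − 3.981e+08 = 6.019e+08, i.e. 87.80 dB.
So the milling machine must be reduced from 92 to 87.80 dB: IL = 4.20 dB.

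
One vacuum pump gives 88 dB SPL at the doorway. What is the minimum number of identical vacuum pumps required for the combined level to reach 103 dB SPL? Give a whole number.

Need L₁ + 10·log₁₀ N ≥ 103, i.e. log₁₀ N ≥ 1.50.
N ≥ 10^(15.0/10) = 31.623, so N = 32.

32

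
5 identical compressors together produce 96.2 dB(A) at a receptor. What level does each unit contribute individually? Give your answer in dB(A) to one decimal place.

89.2 dB(A)

5 equal contributions raise the level by 10·log₁₀ 5 = 6.990 dB, so each unit alone gives 96.2 − 6.990.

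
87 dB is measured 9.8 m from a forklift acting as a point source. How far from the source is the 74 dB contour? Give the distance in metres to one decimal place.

43.8 m

Point-source spreading drops the level by 20·log₁₀(r₂/r₁); inverting, r₂/r₁ = 10^(ΔL/20).
r₂ = 9.8·10^((87−74)/20) = 9.8·10^(13.0/20) = 43.77 m.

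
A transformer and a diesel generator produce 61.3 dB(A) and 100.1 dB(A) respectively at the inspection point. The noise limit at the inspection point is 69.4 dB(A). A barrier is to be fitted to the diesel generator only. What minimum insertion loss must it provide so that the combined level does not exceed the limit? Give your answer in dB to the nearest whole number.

Everything except the diesel generator sums to 10^(61.3/10) = 1.349e+06 in linear terms, 61.30 dB(A).
To meet 69.4 dB(A) overall, the treated diesel generator may contribute at most 10^(69.4/10) − 1.349e+06 = 7.361e+06, i.e. 68.67 dB(A).
So the diesel generator must be reduced from 100.1 to 68.67 dB(A): IL = 31.43 dB.

31 dB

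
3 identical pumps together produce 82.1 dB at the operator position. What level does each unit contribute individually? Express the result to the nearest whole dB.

77 dB

Dividing the total intensity by 3 lowers the level by 10·log₁₀ 3 = 4.771 dB: L₁ = 82.1 − 4.771.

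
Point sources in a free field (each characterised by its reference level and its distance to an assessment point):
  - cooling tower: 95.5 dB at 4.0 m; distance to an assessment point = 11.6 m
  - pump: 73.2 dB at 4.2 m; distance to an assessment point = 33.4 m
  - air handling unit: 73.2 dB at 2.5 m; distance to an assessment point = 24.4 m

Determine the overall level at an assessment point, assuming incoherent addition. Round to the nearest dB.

86 dB

Propagate each source to the receiver with L = L_ref − 20·log₁₀(r/r_ref), then add intensities.
cooling tower: 95.5 − 20·log₁₀(11.6/4.0) = 95.5 − 9.25 = 86.25 dB.
pump: 73.2 − 20·log₁₀(33.4/4.2) = 73.2 − 18.01 = 55.19 dB.
air handling unit: 73.2 − 20·log₁₀(24.4/2.5) = 73.2 − 19.79 = 53.41 dB.
Σ 10^(L/10) = 4.224e+08 → L_total = 10·log₁₀(4.224e+08) = 86.26 dB.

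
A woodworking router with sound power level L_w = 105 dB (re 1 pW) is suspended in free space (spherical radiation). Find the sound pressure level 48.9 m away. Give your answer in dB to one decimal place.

60.2 dB

L_p = L_w − 10·log₁₀(4π·r²) with r = 48.9 m.
4π·r² = 3.005e+04 m², 10·log₁₀ of that is 44.778 dB.
L_p = 105 − 44.778 = 60.22 dB.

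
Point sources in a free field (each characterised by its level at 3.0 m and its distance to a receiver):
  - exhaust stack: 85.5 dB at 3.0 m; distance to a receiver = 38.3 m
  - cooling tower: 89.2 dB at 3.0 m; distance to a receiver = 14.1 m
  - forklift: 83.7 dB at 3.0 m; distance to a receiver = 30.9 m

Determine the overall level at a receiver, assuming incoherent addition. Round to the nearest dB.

76 dB

First find each source's level at the receiver (point-source: −20·log₁₀(r/r_ref)), then combine on an intensity basis.
exhaust stack: 85.5 − 20·log₁₀(38.3/3.0) = 85.5 − 22.12 = 63.38 dB.
cooling tower: 89.2 − 20·log₁₀(14.1/3.0) = 89.2 − 13.44 = 75.76 dB.
forklift: 83.7 − 20·log₁₀(30.9/3.0) = 83.7 − 20.26 = 63.44 dB.
Σ 10^(L/10) = 4.204e+07 → L_total = 10·log₁₀(4.204e+07) = 76.24 dB.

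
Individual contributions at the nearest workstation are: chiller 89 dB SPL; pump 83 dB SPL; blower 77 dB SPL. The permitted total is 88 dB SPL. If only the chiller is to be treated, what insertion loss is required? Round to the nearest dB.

3 dB

The untreated sources together contribute 10^(83/10) + 10^(77/10) = 2.496e+08, i.e. 83.97 dB SPL.
To meet 88 dB SPL overall, the treated chiller may contribute at most 10^(88/10) − 2.496e+08 = 3.813e+08, i.e. 85.81 dB SPL.
So the chiller must be reduced from 89 to 85.81 dB SPL: IL = 3.19 dB.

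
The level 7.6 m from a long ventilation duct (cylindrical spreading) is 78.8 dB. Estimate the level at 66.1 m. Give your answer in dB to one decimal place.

Line-source attenuation: ΔL = 10·log₁₀(r₂/r₁) = 10·log₁₀(66.1/7.6) = 9.394 dB.
L₂ = 78.8 − 10·log₁₀(66.1/7.6) = 78.8 − 9.394 = 69.41 dB.

69.4 dB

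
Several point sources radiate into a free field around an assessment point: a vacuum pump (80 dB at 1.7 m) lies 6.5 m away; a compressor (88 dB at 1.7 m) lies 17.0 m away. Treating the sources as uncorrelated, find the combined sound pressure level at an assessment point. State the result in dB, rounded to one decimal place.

Apply inverse-square spreading to bring every level to the receiver, then sum 10^(L/10).
vacuum pump: 80 − 20·log₁₀(6.5/1.7) = 80 − 11.65 = 68.35 dB.
compressor: 88 − 20·log₁₀(17.0/1.7) = 88 − 20.00 = 68.00 dB.
Σ 10^(L/10) = 1.315e+07 → L_total = 10·log₁₀(1.315e+07) = 71.19 dB.

71.2 dB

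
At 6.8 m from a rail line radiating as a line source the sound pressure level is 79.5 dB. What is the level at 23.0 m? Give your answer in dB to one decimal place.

74.2 dB

For a line source, L₂ = L₁ − 10·log₁₀(r₂/r₁).
L₂ = 79.5 − 10·log₁₀(23.0/6.8) = 79.5 − 5.292 = 74.21 dB.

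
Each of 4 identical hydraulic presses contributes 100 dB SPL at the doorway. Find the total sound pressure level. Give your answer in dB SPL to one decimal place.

N identical incoherent sources raise the level by 10·log₁₀ N.
L_total = 100 + 10·log₁₀(4) = 100 + 6.021 = 106.02 dB SPL.

106.0 dB SPL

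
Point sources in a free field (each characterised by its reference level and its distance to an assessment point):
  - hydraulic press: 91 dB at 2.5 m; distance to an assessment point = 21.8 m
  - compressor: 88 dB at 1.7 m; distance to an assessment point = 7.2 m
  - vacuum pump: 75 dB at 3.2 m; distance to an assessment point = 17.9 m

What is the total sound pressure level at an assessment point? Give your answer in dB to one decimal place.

First find each source's level at the receiver (point-source: −20·log₁₀(r/r_ref)), then combine on an intensity basis.
hydraulic press: 91 − 20·log₁₀(21.8/2.5) = 91 − 18.81 = 72.19 dB.
compressor: 88 − 20·log₁₀(7.2/1.7) = 88 − 12.54 = 75.46 dB.
vacuum pump: 75 − 20·log₁₀(17.9/3.2) = 75 − 14.95 = 60.05 dB.
Σ 10^(L/10) = 5.274e+07 → L_total = 10·log₁₀(5.274e+07) = 77.22 dB.

77.2 dB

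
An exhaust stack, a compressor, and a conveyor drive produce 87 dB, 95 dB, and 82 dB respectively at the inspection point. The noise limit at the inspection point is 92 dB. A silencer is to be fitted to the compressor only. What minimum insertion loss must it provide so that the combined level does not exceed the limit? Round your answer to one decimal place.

The untreated sources together contribute 10^(87/10) + 10^(82/10) = 6.597e+08, i.e. 88.19 dB.
To meet 92 dB overall, the treated compressor may contribute at most 10^(92/10) − 6.597e+08 = 9.252e+08, i.e. 89.66 dB.
So the compressor must be reduced from 95 to 89.66 dB: IL = 5.34 dB.

5.3 dB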